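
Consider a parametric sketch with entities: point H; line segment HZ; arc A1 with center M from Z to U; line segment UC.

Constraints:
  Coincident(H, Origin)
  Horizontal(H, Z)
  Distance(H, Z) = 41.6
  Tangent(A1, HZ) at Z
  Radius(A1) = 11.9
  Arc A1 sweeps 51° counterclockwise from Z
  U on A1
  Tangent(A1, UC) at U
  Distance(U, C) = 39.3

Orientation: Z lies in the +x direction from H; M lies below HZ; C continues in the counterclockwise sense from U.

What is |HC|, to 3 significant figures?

35.8

On A1, Z sits at bearing 90° from M; a 51° counterclockwise sweep puts U at bearing 141°, so U = M + 11.9·(cos 141°, sin 141°) = (32.4, -4.41). Tangency of A1 to UC means the radius MU is perpendicular to UC, so UC runs along (−sin 141°, cos 141°); with |UC| = 39.3, C = (7.62, -35.0). Then |HC| = |C − H| = 35.8.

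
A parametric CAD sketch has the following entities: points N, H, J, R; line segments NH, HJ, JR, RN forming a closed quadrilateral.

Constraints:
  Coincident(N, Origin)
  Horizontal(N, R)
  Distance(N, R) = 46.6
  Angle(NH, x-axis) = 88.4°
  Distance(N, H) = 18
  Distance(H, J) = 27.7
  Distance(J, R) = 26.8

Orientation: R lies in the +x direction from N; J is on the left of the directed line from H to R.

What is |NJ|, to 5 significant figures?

34.228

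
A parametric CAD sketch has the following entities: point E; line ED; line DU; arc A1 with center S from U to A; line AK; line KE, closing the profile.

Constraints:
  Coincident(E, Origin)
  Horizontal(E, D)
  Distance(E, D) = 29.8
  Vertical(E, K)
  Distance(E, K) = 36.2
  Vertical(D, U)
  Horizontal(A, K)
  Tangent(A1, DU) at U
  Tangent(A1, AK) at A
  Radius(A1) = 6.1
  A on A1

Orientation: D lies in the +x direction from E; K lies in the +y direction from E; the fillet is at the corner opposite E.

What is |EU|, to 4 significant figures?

42.36

The virtual corner opposite E is at (29.80, 36.20). A1 meets DU tangentially, so SU is at right angles to DU and the tangent condition forces SA to be normal to AK, with radius 6.1, so the center S sits 6.1 in from both sides at S = (23.70, 30.10). That places the tangent points at U = (29.80, 30.10) on DU and A = (23.70, 36.20) on AK. Then |EU| = |U − E| = 42.36.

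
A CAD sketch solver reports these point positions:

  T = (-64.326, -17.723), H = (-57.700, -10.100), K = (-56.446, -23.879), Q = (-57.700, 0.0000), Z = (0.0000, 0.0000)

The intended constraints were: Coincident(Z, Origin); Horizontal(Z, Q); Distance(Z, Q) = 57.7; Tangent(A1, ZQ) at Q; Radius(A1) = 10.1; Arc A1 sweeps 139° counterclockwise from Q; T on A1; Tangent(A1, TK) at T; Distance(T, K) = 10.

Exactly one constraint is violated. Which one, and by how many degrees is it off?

Tangent(A1, TK) at T — off by 3.00°.

Z = (0.00, 0.00) ✓; Z.y = 0.00, Q.y = 0.00 ✓; |ZQ| = 57.70 ✓; ∠(HQ, QZ) = 90.00° ✓; |HQ| = 10.10 ✓; bearing(H→T) − bearing(H→Q) = 139.0° ✓; |HT| = 10.10 ✓; ∠(HT, TK) = 87.00° ✗; |TK| = 10.00 ✓.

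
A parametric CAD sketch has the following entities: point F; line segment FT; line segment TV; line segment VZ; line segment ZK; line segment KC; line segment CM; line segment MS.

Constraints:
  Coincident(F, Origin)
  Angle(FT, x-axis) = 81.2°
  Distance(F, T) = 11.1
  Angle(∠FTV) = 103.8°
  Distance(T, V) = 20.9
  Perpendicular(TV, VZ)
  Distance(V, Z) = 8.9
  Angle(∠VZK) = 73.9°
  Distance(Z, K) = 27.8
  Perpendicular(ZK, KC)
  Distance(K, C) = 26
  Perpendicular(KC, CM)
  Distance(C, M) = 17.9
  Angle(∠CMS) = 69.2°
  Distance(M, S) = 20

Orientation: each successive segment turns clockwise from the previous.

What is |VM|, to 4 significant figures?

18.97

F is at the origin; FT runs at 81.2° with length 11.1, so T = (1.698, 10.97). ∠FTV = 103.8° gives TV at 5.000° from the x-axis; with |TV| = 20.9, V = (22.52, 12.79). TV is perpendicular to VZ, so VZ runs at -85.00°; with |VZ| = 8.9, Z = (23.29, 3.925). ∠VZK = 73.9° gives ZK at 168.9° from the x-axis; with |ZK| = 27.8, K = (-3.986, 9.277). ZK ⟂ KC, so KC runs at 78.90°; with |KC| = 26.0, C = (1.020, 34.79). KC ⟂ CM, so CM runs at -11.10°; with |CM| = 17.9, M = (18.59, 31.34). Then |VM| = |M − V| = 18.97.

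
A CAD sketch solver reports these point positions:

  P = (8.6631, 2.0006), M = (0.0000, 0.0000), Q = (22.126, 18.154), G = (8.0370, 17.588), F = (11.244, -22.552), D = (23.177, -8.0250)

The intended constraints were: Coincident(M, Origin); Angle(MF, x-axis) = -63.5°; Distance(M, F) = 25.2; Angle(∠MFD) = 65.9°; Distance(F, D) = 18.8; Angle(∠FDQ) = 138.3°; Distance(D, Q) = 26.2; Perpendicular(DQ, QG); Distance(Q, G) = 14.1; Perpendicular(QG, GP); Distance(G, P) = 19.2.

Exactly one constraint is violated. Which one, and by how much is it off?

Distance(G, P) = 19.2 — off by 3.60.

M = (0.00, 0.00) ✓; MF at -63.50° ✓; |MF| = 25.20 ✓; ∠MFD = 65.90° ✓; |FD| = 18.80 ✓; ∠FDQ = 138.3° ✓; |DQ| = 26.20 ✓; ∠(DQ, QG) = 90.00° ✓; |QG| = 14.10 ✓; ∠(QG, GP) = 90.00° ✓; |GP| = 15.60 ✗.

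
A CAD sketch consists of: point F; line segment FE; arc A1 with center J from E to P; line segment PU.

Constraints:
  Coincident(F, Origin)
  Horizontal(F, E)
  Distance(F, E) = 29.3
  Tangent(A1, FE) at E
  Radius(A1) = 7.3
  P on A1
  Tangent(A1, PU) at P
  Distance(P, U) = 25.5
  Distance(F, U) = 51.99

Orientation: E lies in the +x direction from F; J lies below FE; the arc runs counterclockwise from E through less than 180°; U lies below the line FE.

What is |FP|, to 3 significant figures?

27.1

Checks: |JP| = 7.300 ✓; ∠(JP, PU) = 90.00° ✓; |PU| = 25.50 ✓; |FU| = 51.99 ✓.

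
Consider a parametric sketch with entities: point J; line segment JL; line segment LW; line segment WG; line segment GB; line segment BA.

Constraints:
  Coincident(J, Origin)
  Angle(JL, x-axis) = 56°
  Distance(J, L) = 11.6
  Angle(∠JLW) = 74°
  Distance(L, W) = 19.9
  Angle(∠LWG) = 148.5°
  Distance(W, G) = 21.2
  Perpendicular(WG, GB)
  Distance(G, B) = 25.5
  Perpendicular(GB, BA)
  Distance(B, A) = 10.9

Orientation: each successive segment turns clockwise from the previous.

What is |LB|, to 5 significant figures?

41.047

∠LWG = 148.5° gives WG at -81.500° from the x-axis; with |WG| = 21.2, G = (22.412, -26.595). The perpendicularity gives GB at right angles to WG, so GB runs at -171.50°; with |GB| = 25.5, B = (-2.8082, -30.364). Then |LB| = |B − L| = 41.047.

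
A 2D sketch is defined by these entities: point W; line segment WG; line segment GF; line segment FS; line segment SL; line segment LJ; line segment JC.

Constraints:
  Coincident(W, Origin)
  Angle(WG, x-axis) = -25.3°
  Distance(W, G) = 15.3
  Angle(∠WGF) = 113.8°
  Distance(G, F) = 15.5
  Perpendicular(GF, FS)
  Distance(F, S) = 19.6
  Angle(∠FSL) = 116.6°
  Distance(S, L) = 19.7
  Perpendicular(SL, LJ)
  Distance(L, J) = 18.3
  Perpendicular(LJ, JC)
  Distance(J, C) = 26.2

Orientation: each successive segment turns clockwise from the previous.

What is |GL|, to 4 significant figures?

28.50

W is at the origin; WG runs at -25.3° with length 15.3, so G = (13.83, -6.539). ∠WGF = 113.8° gives GF at -91.50° from the x-axis; with |GF| = 15.5, F = (13.43, -22.03). GF is perpendicular to FS, so FS runs at 178.5°; with |FS| = 19.6, S = (-6.167, -21.52). ∠FSL = 116.6° gives SL at 115.1° from the x-axis; with |SL| = 19.7, L = (-14.52, -3.680). Then |GL| = |L − G| = 28.50.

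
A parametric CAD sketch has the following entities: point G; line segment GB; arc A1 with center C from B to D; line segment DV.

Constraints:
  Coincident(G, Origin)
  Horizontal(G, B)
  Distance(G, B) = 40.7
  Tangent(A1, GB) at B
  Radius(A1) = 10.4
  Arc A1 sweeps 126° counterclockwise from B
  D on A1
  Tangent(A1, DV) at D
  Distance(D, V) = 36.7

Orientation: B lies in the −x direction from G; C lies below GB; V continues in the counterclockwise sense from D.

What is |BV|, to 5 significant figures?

48.041

On A1, B sits at bearing 90° from C; a 126° counterclockwise sweep puts D at bearing 216°, so D = C + 10.4·(cos 216°, sin 216°) = (-49.114, -16.513). The tangent condition forces CD to be normal to DV, so DV runs along (−sin 216°, cos 216°); with |DV| = 36.7, V = (-27.542, -46.204). Then |BV| = |V − B| = 48.041.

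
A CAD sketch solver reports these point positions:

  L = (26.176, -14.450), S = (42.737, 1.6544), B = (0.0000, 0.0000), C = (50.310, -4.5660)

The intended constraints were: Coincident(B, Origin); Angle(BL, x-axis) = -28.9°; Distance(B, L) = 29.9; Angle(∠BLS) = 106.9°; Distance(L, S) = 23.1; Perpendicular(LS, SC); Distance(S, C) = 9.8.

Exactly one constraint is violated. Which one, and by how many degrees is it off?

Perpendicular(LS, SC) — off by 6.40°.

B = (0.00, 0.00) ✓; BL at -28.90° ✓; |BL| = 29.90 ✓; ∠BLS = 106.9° ✓; |LS| = 23.10 ✓; ∠(LS, SC) = 83.60° ✗; |SC| = 9.800 ✓.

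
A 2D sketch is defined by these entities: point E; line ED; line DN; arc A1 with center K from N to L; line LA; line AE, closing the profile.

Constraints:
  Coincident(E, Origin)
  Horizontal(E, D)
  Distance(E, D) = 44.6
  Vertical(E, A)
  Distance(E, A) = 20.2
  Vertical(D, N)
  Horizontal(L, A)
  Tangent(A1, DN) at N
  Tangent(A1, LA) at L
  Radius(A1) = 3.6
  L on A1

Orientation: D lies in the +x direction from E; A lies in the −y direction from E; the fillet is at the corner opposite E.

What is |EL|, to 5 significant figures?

45.706

The virtual corner opposite E is at (44.600, -20.200). The tangent condition forces KN to be normal to DN and since A1 is tangent to LA there, KL ⟂ LA, with radius 3.6, so the center K sits 3.6 in from both sides at K = (41.000, -16.600). That places the tangent points at N = (44.600, -16.600) on DN and L = (41.000, -20.200) on LA. Then |EL| = |L − E| = 45.706.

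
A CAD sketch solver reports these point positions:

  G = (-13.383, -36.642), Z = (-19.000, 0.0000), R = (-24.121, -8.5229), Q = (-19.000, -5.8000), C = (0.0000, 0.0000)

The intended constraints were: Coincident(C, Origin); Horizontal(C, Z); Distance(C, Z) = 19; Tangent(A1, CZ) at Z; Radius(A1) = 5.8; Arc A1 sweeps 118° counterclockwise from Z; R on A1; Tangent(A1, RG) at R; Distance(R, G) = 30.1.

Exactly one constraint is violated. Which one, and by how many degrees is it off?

Tangent(A1, RG) at R — off by 7.10°.

C = (0.00, 0.00) ✓; C.y = 0.00, Z.y = 0.00 ✓; |CZ| = 19.00 ✓; ∠(QZ, ZC) = 90.00° ✓; |QZ| = 5.800 ✓; bearing(Q→R) − bearing(Q→Z) = 118.0° ✓; |QR| = 5.800 ✓; ∠(QR, RG) = 97.10° ✗; |RG| = 30.10 ✓.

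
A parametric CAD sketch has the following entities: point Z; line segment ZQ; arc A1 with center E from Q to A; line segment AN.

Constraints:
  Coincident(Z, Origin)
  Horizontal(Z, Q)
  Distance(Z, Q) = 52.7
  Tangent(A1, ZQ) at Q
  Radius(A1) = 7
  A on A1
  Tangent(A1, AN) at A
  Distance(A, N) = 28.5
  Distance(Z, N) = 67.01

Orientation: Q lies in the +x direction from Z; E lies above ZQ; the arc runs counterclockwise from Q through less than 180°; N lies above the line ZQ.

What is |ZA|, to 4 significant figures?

60.16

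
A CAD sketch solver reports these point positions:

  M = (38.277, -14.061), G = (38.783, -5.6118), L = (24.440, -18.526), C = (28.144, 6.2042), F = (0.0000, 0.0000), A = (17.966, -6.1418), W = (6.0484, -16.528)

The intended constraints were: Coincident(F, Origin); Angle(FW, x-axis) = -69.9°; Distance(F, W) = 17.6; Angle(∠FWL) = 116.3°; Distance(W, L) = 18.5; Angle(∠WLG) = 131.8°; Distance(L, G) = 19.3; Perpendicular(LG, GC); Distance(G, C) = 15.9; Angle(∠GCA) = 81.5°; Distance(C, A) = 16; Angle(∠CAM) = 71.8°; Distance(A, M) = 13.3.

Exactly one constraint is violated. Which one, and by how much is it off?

Distance(A, M) = 13.3 — off by 8.50.

F = (0.00, 0.00) ✓; FW at -69.90° ✓; |FW| = 17.60 ✓; ∠FWL = 116.3° ✓; |WL| = 18.50 ✓; ∠WLG = 131.8° ✓; |LG| = 19.30 ✓; ∠(LG, GC) = 90.00° ✓; |GC| = 15.90 ✓; ∠GCA = 81.50° ✓; |CA| = 16.00 ✓; ∠CAM = 71.80° ✓; |AM| = 21.80 ✗.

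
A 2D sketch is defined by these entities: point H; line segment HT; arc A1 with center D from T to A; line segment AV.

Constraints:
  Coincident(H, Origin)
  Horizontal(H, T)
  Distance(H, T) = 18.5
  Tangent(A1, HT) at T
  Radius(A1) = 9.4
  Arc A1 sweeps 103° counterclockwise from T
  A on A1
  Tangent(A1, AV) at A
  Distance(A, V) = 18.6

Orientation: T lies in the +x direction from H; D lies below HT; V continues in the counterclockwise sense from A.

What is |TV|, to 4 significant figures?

30.05

H is at the origin; H and T share the same y with |HT| = 18.5 and T on the +x side, so T = (18.50, 0.000). Tangency of A1 to HT means the radius DT is perpendicular to HT, so D = T + (0, -9.4) = (18.50, -9.400). On A1, T sits at bearing 90° from D; a 103° counterclockwise sweep puts A at bearing 193°, so A = D + 9.4·(cos 193°, sin 193°) = (9.341, -11.51). Since A1 is tangent to AV there, DA ⟂ AV, so AV runs along (−sin 193°, cos 193°); with |AV| = 18.6, V = (13.53, -29.64). Then |TV| = |V − T| = 30.05.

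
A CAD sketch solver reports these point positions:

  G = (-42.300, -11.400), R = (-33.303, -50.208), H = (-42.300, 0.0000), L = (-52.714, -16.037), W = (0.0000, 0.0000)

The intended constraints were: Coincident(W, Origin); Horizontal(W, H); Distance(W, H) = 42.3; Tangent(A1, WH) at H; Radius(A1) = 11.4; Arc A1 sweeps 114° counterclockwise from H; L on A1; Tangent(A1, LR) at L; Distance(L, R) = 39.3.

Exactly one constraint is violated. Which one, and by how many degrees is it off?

Tangent(A1, LR) at L — off by 5.60°.

W = (0.00, 0.00) ✓; W.y = 0.00, H.y = 0.00 ✓; |WH| = 42.30 ✓; ∠(GH, HW) = 90.00° ✓; |GH| = 11.40 ✓; bearing(G→L) − bearing(G→H) = 114.0° ✓; |GL| = 11.40 ✓; ∠(GL, LR) = 84.40° ✗; |LR| = 39.30 ✓.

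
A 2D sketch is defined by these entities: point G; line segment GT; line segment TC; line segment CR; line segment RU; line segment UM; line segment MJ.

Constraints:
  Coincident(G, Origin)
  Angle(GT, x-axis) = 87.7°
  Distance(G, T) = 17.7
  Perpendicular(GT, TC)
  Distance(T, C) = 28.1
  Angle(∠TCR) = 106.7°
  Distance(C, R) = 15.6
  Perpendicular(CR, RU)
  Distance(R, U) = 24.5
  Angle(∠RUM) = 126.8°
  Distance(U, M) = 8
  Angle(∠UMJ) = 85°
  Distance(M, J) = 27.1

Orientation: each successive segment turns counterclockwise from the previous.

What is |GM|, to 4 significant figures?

2.727

G is at the origin; GT runs at 87.7° with length 17.7, so T = (0.7103, 17.69). The perpendicularity gives TC at right angles to GT, so TC runs at 177.7°; with |TC| = 28.1, C = (-27.37, 18.81). ∠TCR = 106.7° gives CR at -109.0° from the x-axis; with |CR| = 15.6, R = (-32.45, 4.063). CR ⟂ RU, so RU runs at -19.00°; with |RU| = 24.5, U = (-9.281, -3.913). ∠RUM = 126.8° gives UM at 34.20° from the x-axis; with |UM| = 8.0, M = (-2.664, 0.5836). Then |GM| = |M − G| = 2.727.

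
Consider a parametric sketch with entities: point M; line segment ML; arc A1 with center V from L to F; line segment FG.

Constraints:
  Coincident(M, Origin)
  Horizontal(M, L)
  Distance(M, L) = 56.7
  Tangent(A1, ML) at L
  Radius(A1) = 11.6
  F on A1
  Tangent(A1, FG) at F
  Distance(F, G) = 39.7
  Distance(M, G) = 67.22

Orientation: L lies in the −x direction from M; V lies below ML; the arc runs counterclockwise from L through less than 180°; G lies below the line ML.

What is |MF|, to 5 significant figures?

68.716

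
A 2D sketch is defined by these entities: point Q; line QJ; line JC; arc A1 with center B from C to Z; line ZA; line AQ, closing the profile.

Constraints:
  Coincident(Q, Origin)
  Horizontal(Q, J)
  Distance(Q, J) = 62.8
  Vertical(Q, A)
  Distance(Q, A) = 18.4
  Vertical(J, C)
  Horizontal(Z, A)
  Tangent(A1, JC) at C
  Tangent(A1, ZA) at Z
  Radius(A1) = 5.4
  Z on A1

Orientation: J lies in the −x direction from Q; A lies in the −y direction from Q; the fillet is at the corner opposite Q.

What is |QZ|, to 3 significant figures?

60.3

Q is at the origin; QJ is horizontal with |QJ| = 62.8 and J on the −x side, so J = (-62.8, 0.00). Q and A share the same x with |QA| = 18.4 and A on the −y side, so A = (0.00, -18.4). The virtual corner opposite Q is at (-62.8, -18.4). Since A1 is tangent to JC there, BC ⟂ JC and tangency of A1 to ZA means the radius BZ is perpendicular to ZA, with radius 5.4, so the center B sits 5.4 in from both sides at B = (-57.4, -13.0). That places the tangent points at C = (-62.8, -13.0) on JC and Z = (-57.4, -18.4) on ZA. Then |QZ| = |Z − Q| = 60.3.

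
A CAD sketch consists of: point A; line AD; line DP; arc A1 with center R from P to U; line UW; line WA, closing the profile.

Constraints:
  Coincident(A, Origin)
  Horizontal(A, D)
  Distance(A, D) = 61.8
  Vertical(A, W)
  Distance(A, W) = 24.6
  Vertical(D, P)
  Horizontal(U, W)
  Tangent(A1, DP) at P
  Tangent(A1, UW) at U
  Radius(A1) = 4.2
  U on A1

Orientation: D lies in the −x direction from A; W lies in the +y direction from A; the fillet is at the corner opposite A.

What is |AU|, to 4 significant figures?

62.63

A is at the origin; AD is horizontal with |AD| = 61.8 and D on the −x side, so D = (-61.80, 0.000). A and W share the same x with |AW| = 24.6 and W on the +y side, so W = (0.000, 24.60). The virtual corner opposite A is at (-61.80, 24.60). The tangent condition forces RP to be normal to DP and A1 meets UW tangentially, so RU is at right angles to UW, with radius 4.2, so the center R sits 4.2 in from both sides at R = (-57.60, 20.40). That places the tangent points at P = (-61.80, 20.40) on DP and U = (-57.60, 24.60) on UW. Then |AU| = |U − A| = 62.63.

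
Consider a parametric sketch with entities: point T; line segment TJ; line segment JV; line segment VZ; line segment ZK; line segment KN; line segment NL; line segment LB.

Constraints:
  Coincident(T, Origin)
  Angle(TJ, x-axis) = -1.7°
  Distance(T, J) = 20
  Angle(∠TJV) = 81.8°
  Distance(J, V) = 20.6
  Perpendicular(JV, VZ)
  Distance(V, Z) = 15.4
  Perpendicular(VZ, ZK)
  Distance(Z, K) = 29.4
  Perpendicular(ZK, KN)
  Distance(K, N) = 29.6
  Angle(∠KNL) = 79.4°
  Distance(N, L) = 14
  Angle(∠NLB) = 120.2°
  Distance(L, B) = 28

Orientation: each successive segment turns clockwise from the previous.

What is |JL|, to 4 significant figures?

12.64

T is at the origin; TJ runs at -1.7° with length 20.0, so J = (19.99, -0.5933). ∠TJV = 81.8° gives JV at -99.90° from the x-axis; with |JV| = 20.6, V = (16.45, -20.89). JV is perpendicular to VZ, so VZ runs at 170.1°; with |VZ| = 15.4, Z = (1.279, -18.24). VZ is perpendicular to ZK, so ZK runs at 80.10°; with |ZK| = 29.4, K = (6.333, 10.72). ZK is perpendicular to KN, so KN runs at -9.900°; with |KN| = 29.6, N = (35.49, 5.634). ∠KNL = 79.4° gives NL at -110.5° from the x-axis; with |NL| = 14.0, L = (30.59, -7.479). Then |JL| = |L − J| = 12.64.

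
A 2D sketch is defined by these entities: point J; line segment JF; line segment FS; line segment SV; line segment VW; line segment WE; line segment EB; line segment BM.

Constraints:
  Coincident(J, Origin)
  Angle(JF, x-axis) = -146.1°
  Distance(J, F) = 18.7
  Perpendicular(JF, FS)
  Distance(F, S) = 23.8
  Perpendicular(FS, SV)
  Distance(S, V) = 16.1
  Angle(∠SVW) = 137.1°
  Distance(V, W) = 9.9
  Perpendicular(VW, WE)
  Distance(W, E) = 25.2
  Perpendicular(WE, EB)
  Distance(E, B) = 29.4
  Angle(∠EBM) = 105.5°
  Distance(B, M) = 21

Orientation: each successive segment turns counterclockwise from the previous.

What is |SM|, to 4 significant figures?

14.61

J is at the origin; JF runs at -146.1° with length 18.7, so F = (-15.52, -10.43). JF is perpendicular to FS, so FS runs at -56.10°; with |FS| = 23.8, S = (-2.247, -30.18). FS is perpendicular to SV, so SV runs at 33.90°; with |SV| = 16.1, V = (11.12, -21.20). ∠SVW = 137.1° gives VW at 76.80° from the x-axis; with |VW| = 9.9, W = (13.38, -11.57). The perpendicularity gives WE at right angles to VW, so WE runs at 166.8°; with |WE| = 25.2, E = (-11.16, -5.812). The perpendicularity gives EB at right angles to WE, so EB runs at -103.2°; with |EB| = 29.4, B = (-17.87, -34.43). ∠EBM = 105.5° gives BM at -28.70° from the x-axis; with |BM| = 21.0, M = (0.5493, -44.52). Then |SM| = |M − S| = 14.61.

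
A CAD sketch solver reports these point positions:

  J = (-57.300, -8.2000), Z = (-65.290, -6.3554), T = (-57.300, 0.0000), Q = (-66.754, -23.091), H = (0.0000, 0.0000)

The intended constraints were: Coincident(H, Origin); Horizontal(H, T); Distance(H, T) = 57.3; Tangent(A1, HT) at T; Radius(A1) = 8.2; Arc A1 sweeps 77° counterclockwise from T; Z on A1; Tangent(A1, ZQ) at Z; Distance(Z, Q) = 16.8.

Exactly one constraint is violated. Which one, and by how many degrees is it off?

Tangent(A1, ZQ) at Z — off by 8.00°.

H = (0.00, 0.00) ✓; H.y = 0.00, T.y = 0.00 ✓; |HT| = 57.30 ✓; ∠(JT, TH) = 90.00° ✓; |JT| = 8.200 ✓; bearing(J→Z) − bearing(J→T) = 77.00° ✓; |JZ| = 8.200 ✓; ∠(JZ, ZQ) = 82.00° ✗; |ZQ| = 16.80 ✓.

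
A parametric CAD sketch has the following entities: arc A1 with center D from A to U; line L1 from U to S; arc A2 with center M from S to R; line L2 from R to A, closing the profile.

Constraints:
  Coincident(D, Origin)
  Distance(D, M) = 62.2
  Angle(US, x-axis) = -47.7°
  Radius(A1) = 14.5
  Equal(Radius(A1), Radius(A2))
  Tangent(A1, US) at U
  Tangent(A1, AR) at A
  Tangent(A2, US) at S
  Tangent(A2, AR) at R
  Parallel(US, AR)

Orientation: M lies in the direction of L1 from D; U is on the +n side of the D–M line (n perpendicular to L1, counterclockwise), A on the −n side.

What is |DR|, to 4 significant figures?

63.87

The slot axis is L1's direction at -47.7°, so u = (cos -47.7°, sin -47.7°) = (0.6730, -0.7396) and n = (−sin -47.7°, cos -47.7°) = (0.7396, 0.6730). D is at the origin and M lies 62.2 along u from D, so M = 62.2·u = (41.86, -46.01). Tangency of A1 to both parallel lines with radius 14.5 puts U and A at D ± 14.5·n: U = (10.72, 9.759), A = (-10.72, -9.759). Equal radii place S and R the same way about M: S = M + 14.5·n = (52.59, -36.25), R = M − 14.5·n = (31.14, -55.76). Then |DR| = |R − D| = 63.87.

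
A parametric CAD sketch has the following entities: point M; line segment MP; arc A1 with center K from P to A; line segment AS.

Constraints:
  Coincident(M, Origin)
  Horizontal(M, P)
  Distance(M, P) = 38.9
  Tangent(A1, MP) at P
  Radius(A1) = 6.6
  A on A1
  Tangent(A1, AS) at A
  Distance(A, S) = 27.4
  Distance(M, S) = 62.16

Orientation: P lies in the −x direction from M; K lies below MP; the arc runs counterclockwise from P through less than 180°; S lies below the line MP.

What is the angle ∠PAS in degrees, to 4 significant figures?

144.8°

Checks: ∠(KP, PM) = 90.00° ✓; |KP| = 6.600 ✓; |KA| = 6.600 ✓; ∠(KA, AS) = 90.00° ✓; |AS| = 27.40 ✓; |MS| = 62.16 ✓.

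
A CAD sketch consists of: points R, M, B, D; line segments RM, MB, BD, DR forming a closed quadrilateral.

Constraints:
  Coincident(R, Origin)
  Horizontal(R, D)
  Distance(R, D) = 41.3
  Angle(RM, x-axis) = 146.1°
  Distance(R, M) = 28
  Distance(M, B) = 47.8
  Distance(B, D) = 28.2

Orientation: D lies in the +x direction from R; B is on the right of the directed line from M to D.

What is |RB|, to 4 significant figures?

19.82

R is at the origin; RD is horizontal with |RD| = 41.3 and D in +x, so D = (41.3, 0). RM runs at 146.1° with |RM| = 28.0, so M = (-23.24, 15.62). B is determined by |MB| = 47.8 and |BD| = 28.2 together: it lies at the intersection of circle(M, 47.8) and circle(D, 28.2). With |MD| = 66.40, the foot of the radical line on MD is 44.42 from M and the perpendicular offset is √(47.8² − 44.42²) = 17.66. Taking the right-of-MD solution: B = (15.78, -11.99).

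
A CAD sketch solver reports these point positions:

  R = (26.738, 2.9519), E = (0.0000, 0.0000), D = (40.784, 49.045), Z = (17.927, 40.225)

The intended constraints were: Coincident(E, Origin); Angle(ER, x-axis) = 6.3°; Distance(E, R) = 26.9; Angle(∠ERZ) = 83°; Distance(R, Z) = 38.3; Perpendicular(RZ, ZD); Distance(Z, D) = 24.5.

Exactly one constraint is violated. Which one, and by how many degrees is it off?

Perpendicular(RZ, ZD) — off by 7.80°.

E = (0.00, 0.00) ✓; ER at 6.300° ✓; |ER| = 26.90 ✓; ∠ERZ = 83.00° ✓; |RZ| = 38.30 ✓; ∠(RZ, ZD) = 82.20° ✗; |ZD| = 24.50 ✓.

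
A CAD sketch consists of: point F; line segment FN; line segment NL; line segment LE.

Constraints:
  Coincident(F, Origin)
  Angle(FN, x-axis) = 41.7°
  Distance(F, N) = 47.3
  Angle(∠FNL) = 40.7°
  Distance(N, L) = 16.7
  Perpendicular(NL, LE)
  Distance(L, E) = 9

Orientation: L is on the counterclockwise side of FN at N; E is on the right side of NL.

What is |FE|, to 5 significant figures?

44.212

∠FNL = 40.7°, so NL runs at 41.7° + (180° − 40.7°) = 181.00° from the x-axis; with |NL| = 16.7, L = N + 16.7·(cos 181.00°, sin 181.00°) = (18.619, 31.174). The perpendicularity gives LE at right angles to NL; with |LE| = 9.0 on the right of NL, E = L + 9.0·(-0.017452, 0.99985) = (18.461, 40.173). Then |FE| = |E − F| = 44.212.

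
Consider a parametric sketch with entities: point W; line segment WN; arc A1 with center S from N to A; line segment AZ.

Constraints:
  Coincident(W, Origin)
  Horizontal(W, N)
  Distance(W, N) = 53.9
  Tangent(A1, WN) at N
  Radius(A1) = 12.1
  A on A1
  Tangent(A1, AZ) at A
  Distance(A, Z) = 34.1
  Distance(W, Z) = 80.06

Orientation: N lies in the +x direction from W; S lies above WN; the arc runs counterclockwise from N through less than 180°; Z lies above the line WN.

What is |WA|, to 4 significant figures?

67.15

Checks: ∠(SN, NW) = 90.00° ✓; |SN| = 12.10 ✓; |SA| = 12.10 ✓; ∠(SA, AZ) = 90.00° ✓; |AZ| = 34.10 ✓; |WZ| = 80.06 ✓.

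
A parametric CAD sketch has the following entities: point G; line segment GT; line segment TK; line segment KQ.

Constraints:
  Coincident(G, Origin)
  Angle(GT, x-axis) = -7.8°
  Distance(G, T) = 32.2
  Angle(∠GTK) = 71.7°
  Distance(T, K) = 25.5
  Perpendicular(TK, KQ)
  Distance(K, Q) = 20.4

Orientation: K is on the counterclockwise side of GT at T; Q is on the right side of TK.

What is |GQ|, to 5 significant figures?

53.244

G is at the origin; GT runs at -7.8° with length 32.2, so T = 32.2·(cos -7.8°, sin -7.8°) = (31.902, -4.3700). ∠GTK = 71.7°, so TK runs at -7.8° + (180° − 71.7°) = 100.50° from the x-axis; with |TK| = 25.5, K = T + 25.5·(cos 100.50°, sin 100.50°) = (27.255, 20.703). The perpendicularity gives KQ at right angles to TK; with |KQ| = 20.4 on the right of TK, Q = K + 20.4·(0.98325, 0.18224) = (47.313, 24.421). Then |GQ| = |Q − G| = 53.244.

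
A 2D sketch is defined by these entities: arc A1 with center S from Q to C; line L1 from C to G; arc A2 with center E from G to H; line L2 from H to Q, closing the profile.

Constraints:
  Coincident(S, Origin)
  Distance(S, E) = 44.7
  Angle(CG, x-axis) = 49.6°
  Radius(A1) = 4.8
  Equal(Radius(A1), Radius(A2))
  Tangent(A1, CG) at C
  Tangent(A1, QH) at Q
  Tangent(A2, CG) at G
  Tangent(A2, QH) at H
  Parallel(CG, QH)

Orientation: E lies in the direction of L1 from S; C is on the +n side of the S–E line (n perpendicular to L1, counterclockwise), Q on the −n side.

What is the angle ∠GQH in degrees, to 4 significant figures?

12.12°

The slot axis is L1's direction at 49.6°, so u = (cos 49.6°, sin 49.6°) = (0.6481, 0.7615) and n = (−sin 49.6°, cos 49.6°) = (-0.7615, 0.6481). S is at the origin and E lies 44.7 along u from S, so E = 44.7·u = (28.97, 34.04). Tangency of A1 to both parallel lines with radius 4.8 puts C and Q at S ± 4.8·n: C = (-3.655, 3.111), Q = (3.655, -3.111). Equal radii place G and H the same way about E: G = E + 4.8·n = (25.32, 37.15), H = E − 4.8·n = (32.63, 30.93). Then cos ∠GQH = QG·QH / (|QG||QH|), giving 12.12°.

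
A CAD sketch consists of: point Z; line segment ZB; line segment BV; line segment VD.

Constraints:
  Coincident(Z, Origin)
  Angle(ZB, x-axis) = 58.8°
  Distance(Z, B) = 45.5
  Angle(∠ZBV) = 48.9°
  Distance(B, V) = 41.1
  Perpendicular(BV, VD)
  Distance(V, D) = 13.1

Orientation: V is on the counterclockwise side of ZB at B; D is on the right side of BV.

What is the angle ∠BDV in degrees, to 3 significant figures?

72.3°

Z is at the origin; ZB runs at 58.8° with length 45.5, so B = 45.5·(cos 58.8°, sin 58.8°) = (23.6, 38.9). ∠ZBV = 48.9°, so BV runs at 58.8° + (180° − 48.9°) = 190° from the x-axis; with |BV| = 41.1, V = B + 41.1·(cos 190°, sin 190°) = (-16.9, 31.9). The perpendicularity gives VD at right angles to BV; with |VD| = 13.1 on the right of BV, D = V + 13.1·(-0.172, 0.985) = (-19.2, 44.8). Then cos ∠BDV = DB·DV / (|DB||DV|), giving 72.3°.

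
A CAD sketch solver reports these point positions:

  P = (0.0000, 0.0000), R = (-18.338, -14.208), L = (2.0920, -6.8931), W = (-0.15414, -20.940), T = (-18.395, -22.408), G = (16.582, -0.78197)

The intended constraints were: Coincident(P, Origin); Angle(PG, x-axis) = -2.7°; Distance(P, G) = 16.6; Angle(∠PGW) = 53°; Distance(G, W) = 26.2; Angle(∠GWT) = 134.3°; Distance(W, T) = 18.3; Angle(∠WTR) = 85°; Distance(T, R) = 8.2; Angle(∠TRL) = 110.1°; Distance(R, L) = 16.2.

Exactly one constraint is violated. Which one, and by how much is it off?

Distance(R, L) = 16.2 — off by 5.50.

P = (0.00, 0.00) ✓; PG at -2.700° ✓; |PG| = 16.60 ✓; ∠PGW = 53.00° ✓; |GW| = 26.20 ✓; ∠GWT = 134.3° ✓; |WT| = 18.30 ✓; ∠WTR = 85.00° ✓; |TR| = 8.200 ✓; ∠TRL = 110.1° ✓; |RL| = 21.70 ✗.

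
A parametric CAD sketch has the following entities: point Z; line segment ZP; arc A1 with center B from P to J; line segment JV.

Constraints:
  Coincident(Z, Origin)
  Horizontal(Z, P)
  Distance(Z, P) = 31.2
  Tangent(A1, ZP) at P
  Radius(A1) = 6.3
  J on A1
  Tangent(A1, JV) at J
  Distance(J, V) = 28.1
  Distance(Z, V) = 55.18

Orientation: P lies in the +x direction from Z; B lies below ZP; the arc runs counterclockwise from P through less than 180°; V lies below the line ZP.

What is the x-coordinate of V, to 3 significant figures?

45.4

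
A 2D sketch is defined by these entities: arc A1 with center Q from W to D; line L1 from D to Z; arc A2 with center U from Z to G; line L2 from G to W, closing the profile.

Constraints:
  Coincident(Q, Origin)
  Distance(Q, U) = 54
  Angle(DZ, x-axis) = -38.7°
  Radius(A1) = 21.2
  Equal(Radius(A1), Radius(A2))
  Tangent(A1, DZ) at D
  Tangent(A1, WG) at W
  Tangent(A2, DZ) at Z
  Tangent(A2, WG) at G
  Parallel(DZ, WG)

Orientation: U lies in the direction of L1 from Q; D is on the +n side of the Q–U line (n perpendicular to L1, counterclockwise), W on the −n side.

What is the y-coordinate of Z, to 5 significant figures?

-17.218

The slot axis is L1's direction at -38.7°, so u = (cos -38.7°, sin -38.7°) = (0.78043, -0.62524) and n = (−sin -38.7°, cos -38.7°) = (0.62524, 0.78043). Q is at the origin and U lies 54.0 along u from Q, so U = 54.0·u = (42.143, -33.763). Tangency of A1 to both parallel lines with radius 21.2 puts D and W at Q ± 21.2·n: D = (13.255, 16.545), W = (-13.255, -16.545). Equal radii place Z and G the same way about U: Z = U + 21.2·n = (55.398, -17.218), G = U − 21.2·n = (28.888, -50.308). So Z.y = -17.218.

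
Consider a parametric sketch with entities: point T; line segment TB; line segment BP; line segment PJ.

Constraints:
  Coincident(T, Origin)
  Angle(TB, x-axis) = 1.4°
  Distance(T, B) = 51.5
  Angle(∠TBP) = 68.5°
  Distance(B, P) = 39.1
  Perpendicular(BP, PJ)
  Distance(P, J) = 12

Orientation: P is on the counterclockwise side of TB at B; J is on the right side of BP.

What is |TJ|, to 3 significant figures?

63.2

T is at the origin; TB runs at 1.4° with length 51.5, so B = 51.5·(cos 1.4°, sin 1.4°) = (51.5, 1.26). ∠TBP = 68.5°, so BP runs at 1.4° + (180° − 68.5°) = 113° from the x-axis; with |BP| = 39.1, P = B + 39.1·(cos 113°, sin 113°) = (36.3, 37.3). BP is perpendicular to PJ; with |PJ| = 12.0 on the right of BP, J = P + 12.0·(0.921, 0.389) = (47.3, 41.9). Then |TJ| = |J − T| = 63.2.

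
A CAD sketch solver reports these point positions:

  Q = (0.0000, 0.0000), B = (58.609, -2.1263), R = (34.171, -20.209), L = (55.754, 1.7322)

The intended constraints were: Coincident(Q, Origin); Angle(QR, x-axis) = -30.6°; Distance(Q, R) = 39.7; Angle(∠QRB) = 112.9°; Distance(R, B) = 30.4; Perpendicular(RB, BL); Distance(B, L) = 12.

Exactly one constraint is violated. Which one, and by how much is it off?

Distance(B, L) = 12 — off by 7.20.

Q = (0.00, 0.00) ✓; QR at -30.60° ✓; |QR| = 39.70 ✓; ∠QRB = 112.9° ✓; |RB| = 30.40 ✓; ∠(RB, BL) = 90.00° ✓; |BL| = 4.800 ✗.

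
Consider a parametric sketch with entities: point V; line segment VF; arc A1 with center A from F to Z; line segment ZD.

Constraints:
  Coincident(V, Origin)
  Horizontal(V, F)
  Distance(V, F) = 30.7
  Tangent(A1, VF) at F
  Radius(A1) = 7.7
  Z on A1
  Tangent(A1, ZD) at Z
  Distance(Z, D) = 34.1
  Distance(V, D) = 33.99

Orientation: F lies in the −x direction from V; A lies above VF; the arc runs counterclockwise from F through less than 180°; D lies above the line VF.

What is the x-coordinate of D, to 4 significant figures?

-6.879

V is at the origin; V and F share the same y with |VF| = 30.7 and F on the −x side, so F = (-30.70, 0.000). Tangency of A1 to VF means the radius AF is perpendicular to VF, so A = F + (0, 7.7) = (-30.70, 7.700). Since AZ ⟂ ZD (tangency), |AD| = √(7.7² + 34.1²) = 34.96 regardless of where Z sits on A1. So D lies on both circle(V, 33.99) and circle(A, 34.96); the above-VF intersection is D = (-6.879, 33.29). Z is the foot of the tangent from D: Z = (-24.05, 3.823).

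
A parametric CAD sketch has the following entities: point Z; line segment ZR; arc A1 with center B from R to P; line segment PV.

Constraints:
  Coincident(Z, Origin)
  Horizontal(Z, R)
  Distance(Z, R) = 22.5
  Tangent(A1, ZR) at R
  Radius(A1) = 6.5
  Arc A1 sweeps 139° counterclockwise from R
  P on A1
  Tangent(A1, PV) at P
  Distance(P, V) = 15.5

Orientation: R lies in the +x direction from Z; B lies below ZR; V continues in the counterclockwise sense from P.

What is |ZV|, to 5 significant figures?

36.898

On A1, R sits at bearing 90° from B; a 139° counterclockwise sweep puts P at bearing 229°, so P = B + 6.5·(cos 229°, sin 229°) = (18.236, -11.406). A1 meets PV tangentially, so BP is at right angles to PV, so PV runs along (−sin 229°, cos 229°); with |PV| = 15.5, V = (29.934, -21.575). Then |ZV| = |V − Z| = 36.898.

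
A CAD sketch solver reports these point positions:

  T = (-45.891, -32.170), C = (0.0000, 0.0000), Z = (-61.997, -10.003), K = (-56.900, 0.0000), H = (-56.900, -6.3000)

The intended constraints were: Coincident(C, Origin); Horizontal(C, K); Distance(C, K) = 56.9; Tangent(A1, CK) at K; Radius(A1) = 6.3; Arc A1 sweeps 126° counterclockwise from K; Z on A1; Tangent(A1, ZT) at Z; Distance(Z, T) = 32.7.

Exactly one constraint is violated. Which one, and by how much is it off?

Distance(Z, T) = 32.7 — off by 5.30.

C = (0.00, 0.00) ✓; C.y = 0.00, K.y = 0.00 ✓; |CK| = 56.90 ✓; ∠(HK, KC) = 90.00° ✓; |HK| = 6.300 ✓; bearing(H→Z) − bearing(H→K) = 126.0° ✓; |HZ| = 6.300 ✓; ∠(HZ, ZT) = 90.00° ✓; |ZT| = 27.40 ✗.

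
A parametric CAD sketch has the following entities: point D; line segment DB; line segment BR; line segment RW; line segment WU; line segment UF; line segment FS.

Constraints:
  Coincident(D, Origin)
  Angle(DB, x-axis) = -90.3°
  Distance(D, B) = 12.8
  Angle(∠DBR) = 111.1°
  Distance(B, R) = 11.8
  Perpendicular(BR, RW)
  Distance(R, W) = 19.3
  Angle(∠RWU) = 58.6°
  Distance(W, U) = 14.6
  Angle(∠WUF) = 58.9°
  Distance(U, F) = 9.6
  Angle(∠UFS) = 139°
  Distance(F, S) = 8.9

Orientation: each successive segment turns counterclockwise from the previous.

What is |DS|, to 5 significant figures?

21.275

∠WUF = 58.9° gives UF at -48.900° from the x-axis; with |UF| = 9.6, F = (9.8942, -8.9055). ∠UFS = 139.0° gives FS at -7.9000° from the x-axis; with |FS| = 8.9, S = (18.710, -10.129). Then |DS| = |S − D| = 21.275.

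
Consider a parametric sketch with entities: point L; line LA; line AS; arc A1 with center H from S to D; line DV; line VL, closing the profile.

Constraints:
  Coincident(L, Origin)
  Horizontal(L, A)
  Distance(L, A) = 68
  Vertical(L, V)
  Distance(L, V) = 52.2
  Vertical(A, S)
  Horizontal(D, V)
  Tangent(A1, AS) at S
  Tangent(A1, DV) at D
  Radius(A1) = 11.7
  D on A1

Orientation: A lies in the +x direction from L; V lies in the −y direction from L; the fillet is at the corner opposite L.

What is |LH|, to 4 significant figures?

69.35

L is at the origin; LA is horizontal with |LA| = 68.0 and A on the +x side, so A = (68.00, 0.000). LV is vertical with |LV| = 52.2 and V on the −y side, so V = (0.000, -52.20). The virtual corner opposite L is at (68.00, -52.20). Since A1 is tangent to AS there, HS ⟂ AS and since A1 is tangent to DV there, HD ⟂ DV, with radius 11.7, so the center H sits 11.7 in from both sides at H = (56.30, -40.50). Then |LH| = |H − L| = 69.35.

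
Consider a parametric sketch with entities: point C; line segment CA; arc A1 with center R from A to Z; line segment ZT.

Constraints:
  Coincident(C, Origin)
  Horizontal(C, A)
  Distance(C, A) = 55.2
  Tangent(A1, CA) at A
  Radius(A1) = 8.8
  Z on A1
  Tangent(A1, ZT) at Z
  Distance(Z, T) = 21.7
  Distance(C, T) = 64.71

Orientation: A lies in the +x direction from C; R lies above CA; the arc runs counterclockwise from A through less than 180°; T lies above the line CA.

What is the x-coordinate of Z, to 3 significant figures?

63.5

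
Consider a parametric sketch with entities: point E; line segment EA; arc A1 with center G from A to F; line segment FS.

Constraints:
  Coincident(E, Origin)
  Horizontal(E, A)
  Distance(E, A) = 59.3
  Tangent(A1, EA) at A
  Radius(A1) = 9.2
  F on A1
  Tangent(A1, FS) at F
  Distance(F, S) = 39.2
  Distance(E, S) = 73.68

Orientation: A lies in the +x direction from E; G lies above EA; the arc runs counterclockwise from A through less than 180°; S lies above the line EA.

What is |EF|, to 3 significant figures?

69.1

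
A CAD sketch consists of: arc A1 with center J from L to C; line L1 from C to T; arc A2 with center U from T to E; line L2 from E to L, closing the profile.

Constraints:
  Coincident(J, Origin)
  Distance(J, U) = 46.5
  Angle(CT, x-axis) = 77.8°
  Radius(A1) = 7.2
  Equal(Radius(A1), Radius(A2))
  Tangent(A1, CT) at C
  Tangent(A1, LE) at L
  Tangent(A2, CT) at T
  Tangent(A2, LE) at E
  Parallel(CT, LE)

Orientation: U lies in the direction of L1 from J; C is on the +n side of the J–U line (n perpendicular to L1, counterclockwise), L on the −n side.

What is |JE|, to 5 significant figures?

47.054

The slot axis is L1's direction at 77.8°, so u = (cos 77.8°, sin 77.8°) = (0.21132, 0.97742) and n = (−sin 77.8°, cos 77.8°) = (-0.97742, 0.21132). J is at the origin and U lies 46.5 along u from J, so U = 46.5·u = (9.8266, 45.450). Tangency of A1 to both parallel lines with radius 7.2 puts C and L at J ± 7.2·n: C = (-7.0374, 1.5215), L = (7.0374, -1.5215). Equal radii place T and E the same way about U: T = U + 7.2·n = (2.7892, 46.971), E = U − 7.2·n = (16.864, 43.928). Then |JE| = |E − J| = 47.054.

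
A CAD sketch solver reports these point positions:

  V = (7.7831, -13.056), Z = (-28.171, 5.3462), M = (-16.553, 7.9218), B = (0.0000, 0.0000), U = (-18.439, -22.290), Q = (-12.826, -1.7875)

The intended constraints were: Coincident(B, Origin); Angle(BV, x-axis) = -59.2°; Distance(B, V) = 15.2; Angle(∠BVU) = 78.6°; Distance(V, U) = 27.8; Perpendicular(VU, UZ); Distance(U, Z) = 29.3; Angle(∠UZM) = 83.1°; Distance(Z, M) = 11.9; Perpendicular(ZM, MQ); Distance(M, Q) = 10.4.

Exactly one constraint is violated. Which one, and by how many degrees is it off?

Perpendicular(ZM, MQ) — off by 8.50°.

B = (0.00, 0.00) ✓; BV at -59.20° ✓; |BV| = 15.20 ✓; ∠BVU = 78.60° ✓; |VU| = 27.80 ✓; ∠(VU, UZ) = 90.00° ✓; |UZ| = 29.30 ✓; ∠UZM = 83.10° ✓; |ZM| = 11.90 ✓; ∠(ZM, MQ) = 81.50° ✗; |MQ| = 10.40 ✓.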